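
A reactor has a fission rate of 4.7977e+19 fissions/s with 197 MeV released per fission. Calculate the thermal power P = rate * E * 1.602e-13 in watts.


P = fission_rate * E_MeV * 1.602e-13
P = 4.7977e+19 * 197 * 1.602e-13
P = 1.5141e+09 W

1.5141e+09


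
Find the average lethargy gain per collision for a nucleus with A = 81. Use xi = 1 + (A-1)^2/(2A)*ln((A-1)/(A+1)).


xi = 1 + (A-1)^2/(2A) * ln((A-1)/(A+1))
xi = 1 + (81-1)^2/(2*81) * ln((81-1)/(81 +1))
xi = 0.024489

0.024489


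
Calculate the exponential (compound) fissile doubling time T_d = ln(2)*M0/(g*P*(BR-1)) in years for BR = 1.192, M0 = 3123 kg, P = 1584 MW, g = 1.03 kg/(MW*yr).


Breeding gain G = BR - 1 = 1.192 - 1 = 0.192
Fissile production rate = g * P * G = 1.03 * 1584 * 0.192 = 313.25184 kg/yr
T_d = ln(2) * M0 / (g * P * G)
T_d = ln(2) * 3123 / 313.25184 = 6.9104 yr

6.9104


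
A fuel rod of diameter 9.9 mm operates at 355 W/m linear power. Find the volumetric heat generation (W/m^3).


r = D / 2 / 1000 = 9.9 / 2 / 1000 = 0.00495 m
q''' = q' / (pi * r^2)
q''' = 355 / (pi * 0.00495^2)
q''' = 4.6118e+06 W/m^3

4.6118e+06


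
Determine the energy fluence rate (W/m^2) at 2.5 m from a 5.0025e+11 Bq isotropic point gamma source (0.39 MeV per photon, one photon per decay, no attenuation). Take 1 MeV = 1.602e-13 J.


psi = A * E * 1.602e-13 / (4*pi*r^2)
psi = 5.0025e+11 * 0.39 * 1.602e-13 / (4*pi*2.5^2)
psi = 3.9795e-04 W/m^2

3.9795e-04


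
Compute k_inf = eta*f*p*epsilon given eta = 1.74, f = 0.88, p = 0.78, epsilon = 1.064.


k_inf = eta * f * p * epsilon
k_inf = 1.74 * 0.88 * 0.78 * 1.064
k_inf = 1.2708

1.2708


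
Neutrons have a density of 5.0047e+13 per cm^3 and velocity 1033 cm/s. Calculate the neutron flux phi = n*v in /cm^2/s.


phi = n * v
phi = 5.0047e+13 * 1033
phi = 5.1699e+16 /cm^2/s

5.1699e+16


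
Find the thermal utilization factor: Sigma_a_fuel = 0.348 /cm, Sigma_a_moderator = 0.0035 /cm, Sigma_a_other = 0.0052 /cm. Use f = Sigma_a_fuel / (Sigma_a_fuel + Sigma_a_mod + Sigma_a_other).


f = Sigma_a_fuel / (Sigma_a_fuel + Sigma_a_mod + Sigma_a_other)
f = 0.348 / (0.348 + 0.0035 + 0.0052)
f = 0.97561

0.97561


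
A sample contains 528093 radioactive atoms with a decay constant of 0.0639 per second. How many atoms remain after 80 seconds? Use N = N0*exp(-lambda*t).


N = N0 * exp(-lambda * t)
N = 528093 * exp(-0.0639 * 80)
N = 3181.2

3181.2


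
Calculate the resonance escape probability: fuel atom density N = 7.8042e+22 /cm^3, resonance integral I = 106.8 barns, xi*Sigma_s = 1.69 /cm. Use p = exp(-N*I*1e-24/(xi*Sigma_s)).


p = exp(-N * I * 1e-24 / (xi*Sigma_s))
p = exp(-7.8042e+22 * 106.8 * 1e-24 / 1.69)
p = 0.0072129

0.0072129


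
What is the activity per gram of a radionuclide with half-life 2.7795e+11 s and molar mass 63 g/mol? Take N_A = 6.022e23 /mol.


lambda = ln(2) / t_half = ln(2) / 2.7795e+11 = 2.493784e-12 /s
SA = lambda * N_A / M
SA = 2.493784e-12 * 6.022e23 / 63
SA = 2.3837e+10 Bq/g

2.3837e+10


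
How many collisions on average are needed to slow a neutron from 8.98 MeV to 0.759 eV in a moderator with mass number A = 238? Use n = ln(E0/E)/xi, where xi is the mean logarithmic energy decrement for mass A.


xi = 1 + (A-1)^2/(2A)*ln((A-1)/(A+1)) = 0.008379872 (for A = 238)
n = ln(E0/E) / xi
n = ln(8.98e6 / 0.759) / 0.008379872
n = ln(1.183136e+07) / 0.008379872 = 1943.5

1943.5


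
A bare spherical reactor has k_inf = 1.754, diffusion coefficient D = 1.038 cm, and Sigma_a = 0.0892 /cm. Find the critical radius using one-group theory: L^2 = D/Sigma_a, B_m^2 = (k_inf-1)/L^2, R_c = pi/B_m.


L^2 = D / Sigma_a = 1.038 / 0.0892 = 11.63677 cm^2
B_m^2 = (k_inf - 1) / L^2 = (1.754 - 1) / 11.63677 = 0.06479461 /cm^2
For a bare sphere: B_g = pi/R, so R_c = pi / sqrt(B_m^2)
R_c = pi / sqrt(0.06479461) = 12.342 cm

12.342


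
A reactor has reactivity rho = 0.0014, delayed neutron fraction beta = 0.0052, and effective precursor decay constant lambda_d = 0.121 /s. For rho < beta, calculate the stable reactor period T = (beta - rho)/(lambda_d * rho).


T = (beta - rho) / (lambda_d * rho)
T = (0.0052 - 0.0014) / (0.121 * 0.0014)
T = 22.432 s

22.432


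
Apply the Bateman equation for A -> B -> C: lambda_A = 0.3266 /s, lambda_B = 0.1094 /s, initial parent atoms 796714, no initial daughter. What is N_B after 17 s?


N_B(t) = lambda_A * N_A0 / (lambda_B - lambda_A) * [exp(-lambda_A*t) - exp(-lambda_B*t)]
exp(-0.3266*17) = 0.003878914; exp(-0.1094*17) = 0.1557038
N_B = 0.3266 * 796714 / (0.1094 - 0.3266) * (0.003878914 - 0.1557038)
N_B = 181887

181887


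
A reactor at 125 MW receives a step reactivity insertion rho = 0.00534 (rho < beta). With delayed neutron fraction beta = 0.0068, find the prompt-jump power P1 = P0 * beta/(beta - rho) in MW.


P1/P0 = beta / (beta - rho)
P1/P0 = 0.0068 / (0.0068 - 0.00534) = 4.657534
P1 = 125 * 4.657534 = 582.19 MW

582.19


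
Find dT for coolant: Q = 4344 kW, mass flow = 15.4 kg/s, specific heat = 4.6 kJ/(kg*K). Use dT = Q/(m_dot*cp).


dT = Q / (m_dot * cp)
dT = 4344 / (15.4 * 4.6)
dT = 61.321 C

61.321


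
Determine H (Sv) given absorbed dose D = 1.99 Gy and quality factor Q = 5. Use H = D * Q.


H = D * Q
H = 1.99 * 5
H = 9.9500 Sv

9.9500


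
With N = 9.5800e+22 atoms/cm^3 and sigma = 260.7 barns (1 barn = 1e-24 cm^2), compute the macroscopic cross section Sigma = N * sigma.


Sigma = N * sigma_barns * 1e-24
Sigma = 9.5800e+22 * 260.7 * 1e-24
Sigma = 24.975 /cm

24.975


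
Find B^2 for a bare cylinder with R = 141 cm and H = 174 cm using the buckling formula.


B^2 = (2.405/R)^2 + (pi/H)^2
B^2 = (2.405/141)^2 + (pi/174)^2
B^2 = 6.1692e-04 /cm^2

6.1692e-04


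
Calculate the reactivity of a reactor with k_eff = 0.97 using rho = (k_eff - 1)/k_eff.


rho = (k_eff - 1) / k_eff
rho = (0.97 - 1) / 0.97
rho = -0.030928

-0.030928


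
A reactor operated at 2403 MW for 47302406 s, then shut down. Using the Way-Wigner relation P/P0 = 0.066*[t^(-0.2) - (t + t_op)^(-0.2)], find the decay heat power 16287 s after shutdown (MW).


P/P0 = 0.066 * [t^(-0.2) - (t + t_op)^(-0.2)]
P/P0 = 0.066 * [16287^(-0.2) - (16287 + 47302406)^(-0.2)]
P/P0 = 0.066 * [0.1437579 - 0.02917383] = 0.007562549
P = 2403 * 0.007562549 = 18.173 MW

18.173


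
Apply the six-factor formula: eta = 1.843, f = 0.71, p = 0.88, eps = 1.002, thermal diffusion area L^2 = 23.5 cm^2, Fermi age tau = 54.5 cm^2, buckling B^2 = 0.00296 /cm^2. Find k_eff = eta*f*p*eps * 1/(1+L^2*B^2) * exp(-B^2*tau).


k_inf = eta*f*p*eps = 1.843*0.71*0.88*1.002 = 1.153809
P_TNL = 1/(1 + L^2*B^2) = 1/(1 + 23.5*0.00296) = 0.9349639
P_FNL = exp(-B^2*tau) = exp(-0.00296*54.5) = 0.8510197
k_eff = k_inf * P_TNL * P_FNL = 1.153809 * 0.9349639 * 0.8510197
k_eff = 0.91805

0.91805


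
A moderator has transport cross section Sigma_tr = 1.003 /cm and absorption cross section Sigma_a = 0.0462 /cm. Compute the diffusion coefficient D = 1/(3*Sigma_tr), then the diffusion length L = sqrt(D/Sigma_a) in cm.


D = 1 / (3 * Sigma_tr) = 1 / (3 * 1.003) = 0.3323363 cm
L = sqrt(D / Sigma_a)
L = sqrt(0.3323363 / 0.0462)
L = 2.6821 cm

2.6821


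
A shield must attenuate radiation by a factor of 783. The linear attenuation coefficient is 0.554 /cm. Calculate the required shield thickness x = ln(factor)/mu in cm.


x = ln(factor) / mu
x = ln(783) / 0.554
x = 12.027 cm

12.027


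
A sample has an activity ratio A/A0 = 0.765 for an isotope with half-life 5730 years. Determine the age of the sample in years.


lambda = ln(2) / t_half = ln(2) / 5730 = 1.209681e-04 /yr
t = -ln(A/A0) / lambda
t = -ln(0.765) / 1.209681e-04
t = 2214.5 yr

2214.5


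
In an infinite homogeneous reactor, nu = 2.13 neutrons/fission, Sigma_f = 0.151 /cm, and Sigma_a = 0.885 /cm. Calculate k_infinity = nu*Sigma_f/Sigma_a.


k_inf = nu * Sigma_f / Sigma_a
k_inf = 2.13 * 0.151 / 0.885
k_inf = 0.36342

0.36342


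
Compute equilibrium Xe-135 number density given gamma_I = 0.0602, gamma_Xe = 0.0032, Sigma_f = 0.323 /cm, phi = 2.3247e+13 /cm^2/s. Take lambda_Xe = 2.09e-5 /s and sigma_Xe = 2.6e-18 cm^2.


Xe_eq = (gamma_I + gamma_Xe) * Sigma_f * phi / (lambda_Xe + sigma_Xe * phi)
Numerator = (0.0602 + 0.0032) * 0.323 * 2.3247e+13 = 4.760567e+11
Denominator = 2.09e-5 + 2.6e-18 * 2.3247e+13 = 8.134220e-05
Xe_eq = 4.760567e+11 / 8.134220e-05 = 5.8525e+15 /cm^3

5.8525e+15


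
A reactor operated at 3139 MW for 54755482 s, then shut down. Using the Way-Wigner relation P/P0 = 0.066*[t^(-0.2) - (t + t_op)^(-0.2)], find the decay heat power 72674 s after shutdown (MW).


P/P0 = 0.066 * [t^(-0.2) - (t + t_op)^(-0.2)]
P/P0 = 0.066 * [72674^(-0.2) - (72674 + 54755482)^(-0.2)]
P/P0 = 0.066 * [0.1065919 - 0.02832691] = 0.005165489
P = 3139 * 0.005165489 = 16.214 MW

16.214


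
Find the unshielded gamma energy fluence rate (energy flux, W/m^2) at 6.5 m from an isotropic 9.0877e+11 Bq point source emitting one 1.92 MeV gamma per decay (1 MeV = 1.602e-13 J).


psi = A * E * 1.602e-13 / (4*pi*r^2)
psi = 9.0877e+11 * 1.92 * 1.602e-13 / (4*pi*6.5^2)
psi = 5.2648e-04 W/m^2

5.2648e-04


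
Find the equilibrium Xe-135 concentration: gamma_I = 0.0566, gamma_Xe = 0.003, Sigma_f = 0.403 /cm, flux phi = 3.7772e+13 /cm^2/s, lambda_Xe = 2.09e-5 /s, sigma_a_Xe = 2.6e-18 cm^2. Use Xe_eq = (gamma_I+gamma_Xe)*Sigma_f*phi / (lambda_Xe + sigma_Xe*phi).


Xe_eq = (gamma_I + gamma_Xe) * Sigma_f * phi / (lambda_Xe + sigma_Xe * phi)
Numerator = (0.0566 + 0.003) * 0.403 * 3.7772e+13 = 9.072381e+11
Denominator = 2.09e-5 + 2.6e-18 * 3.7772e+13 = 1.191072e-04
Xe_eq = 9.072381e+11 / 1.191072e-04 = 7.6170e+15 /cm^3

7.6170e+15


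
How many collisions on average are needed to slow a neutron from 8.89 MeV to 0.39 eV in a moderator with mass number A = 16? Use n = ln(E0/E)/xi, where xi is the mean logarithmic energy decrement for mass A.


xi = 1 + (A-1)^2/(2A)*ln((A-1)/(A+1)) = 0.1199467 (for A = 16)
n = ln(E0/E) / xi
n = ln(8.89e6 / 0.39) / 0.1199467
n = ln(2.279487e+07) / 0.1199467 = 141.25

141.25


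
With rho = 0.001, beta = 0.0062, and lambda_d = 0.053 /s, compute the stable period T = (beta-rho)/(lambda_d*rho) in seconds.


T = (beta - rho) / (lambda_d * rho)
T = (0.0062 - 0.001) / (0.053 * 0.001)
T = 98.113 s

98.113


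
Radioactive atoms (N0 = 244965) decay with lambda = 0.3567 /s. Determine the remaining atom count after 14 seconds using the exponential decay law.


N = N0 * exp(-lambda * t)
N = 244965 * exp(-0.3567 * 14)
N = 1660.8

1660.8


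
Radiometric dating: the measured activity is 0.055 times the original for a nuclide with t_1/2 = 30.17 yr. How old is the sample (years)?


lambda = ln(2) / t_half = ln(2) / 30.17 = 0.02297472 /yr
t = -ln(A/A0) / lambda
t = -ln(0.055) / 0.02297472
t = 126.24 yr

126.24


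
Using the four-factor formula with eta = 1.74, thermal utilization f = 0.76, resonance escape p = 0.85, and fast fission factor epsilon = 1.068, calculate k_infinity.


k_inf = eta * f * p * epsilon
k_inf = 1.74 * 0.76 * 0.85 * 1.068
k_inf = 1.2005

1.2005


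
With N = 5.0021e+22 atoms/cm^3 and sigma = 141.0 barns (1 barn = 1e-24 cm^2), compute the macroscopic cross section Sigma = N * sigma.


Sigma = N * sigma_barns * 1e-24
Sigma = 5.0021e+22 * 141.0 * 1e-24
Sigma = 7.0530 /cm

7.0530


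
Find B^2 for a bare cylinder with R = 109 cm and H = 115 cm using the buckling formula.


B^2 = (2.405/R)^2 + (pi/H)^2
B^2 = (2.405/109)^2 + (pi/115)^2
B^2 = 0.0012331 /cm^2

0.0012331


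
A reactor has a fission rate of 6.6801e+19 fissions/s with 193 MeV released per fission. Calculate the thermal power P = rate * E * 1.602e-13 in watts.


P = fission_rate * E_MeV * 1.602e-13
P = 6.6801e+19 * 193 * 1.602e-13
P = 2.0654e+09 W

2.0654e+09


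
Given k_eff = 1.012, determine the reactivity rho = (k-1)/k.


rho = (k_eff - 1) / k_eff
rho = (1.012 - 1) / 1.012
rho = 0.011858

0.011858


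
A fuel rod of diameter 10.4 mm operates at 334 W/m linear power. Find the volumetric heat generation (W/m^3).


r = D / 2 / 1000 = 10.4 / 2 / 1000 = 0.0052 m
q''' = q' / (pi * r^2)
q''' = 334 / (pi * 0.0052^2)
q''' = 3.9318e+06 W/m^3

3.9318e+06


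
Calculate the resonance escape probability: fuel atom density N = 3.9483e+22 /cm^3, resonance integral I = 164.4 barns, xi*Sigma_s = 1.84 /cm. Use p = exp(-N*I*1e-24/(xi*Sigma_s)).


p = exp(-N * I * 1e-24 / (xi*Sigma_s))
p = exp(-3.9483e+22 * 164.4 * 1e-24 / 1.84)
p = 0.029372

0.029372


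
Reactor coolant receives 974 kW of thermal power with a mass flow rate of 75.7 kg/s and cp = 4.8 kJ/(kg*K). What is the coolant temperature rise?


dT = Q / (m_dot * cp)
dT = 974 / (75.7 * 4.8)
dT = 2.6805 C

2.6805


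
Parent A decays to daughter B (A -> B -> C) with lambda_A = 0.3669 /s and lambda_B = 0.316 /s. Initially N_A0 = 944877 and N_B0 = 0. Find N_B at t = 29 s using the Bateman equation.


N_B(t) = lambda_A * N_A0 / (lambda_B - lambda_A) * [exp(-lambda_A*t) - exp(-lambda_B*t)]
exp(-0.3669*29) = 2.393665e-05; exp(-0.316*29) = 1.047431e-04
N_B = 0.3669 * 944877 / (0.316 - 0.3669) * (2.393665e-05 - 1.047431e-04)
N_B = 550.37

550.37


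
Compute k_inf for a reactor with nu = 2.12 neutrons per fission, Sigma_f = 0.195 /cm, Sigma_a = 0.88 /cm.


k_inf = nu * Sigma_f / Sigma_a
k_inf = 2.12 * 0.195 / 0.88
k_inf = 0.46977

0.46977


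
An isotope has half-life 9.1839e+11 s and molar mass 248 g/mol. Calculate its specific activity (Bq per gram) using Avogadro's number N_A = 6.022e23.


lambda = ln(2) / t_half = ln(2) / 9.1839e+11 = 7.547416e-13 /s
SA = lambda * N_A / M
SA = 7.547416e-13 * 6.022e23 / 248
SA = 1.8327e+09 Bq/g

1.8327e+09


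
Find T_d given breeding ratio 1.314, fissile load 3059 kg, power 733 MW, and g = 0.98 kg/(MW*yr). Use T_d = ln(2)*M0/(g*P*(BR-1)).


Breeding gain G = BR - 1 = 1.314 - 1 = 0.314
Fissile production rate = g * P * G = 0.98 * 733 * 0.314 = 225.55876 kg/yr
T_d = ln(2) * M0 / (g * P * G)
T_d = ln(2) * 3059 / 225.55876 = 9.4004 yr

9.4004


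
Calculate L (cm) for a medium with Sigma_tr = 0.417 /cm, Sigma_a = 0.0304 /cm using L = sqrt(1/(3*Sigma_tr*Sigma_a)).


D = 1 / (3 * Sigma_tr) = 1 / (3 * 0.417) = 0.7993605 cm
L = sqrt(D / Sigma_a)
L = sqrt(0.7993605 / 0.0304)
L = 5.1278 cm

5.1278


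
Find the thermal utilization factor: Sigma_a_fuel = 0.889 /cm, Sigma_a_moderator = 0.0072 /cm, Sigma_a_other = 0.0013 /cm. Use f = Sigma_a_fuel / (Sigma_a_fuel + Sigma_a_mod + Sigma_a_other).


f = Sigma_a_fuel / (Sigma_a_fuel + Sigma_a_mod + Sigma_a_other)
f = 0.889 / (0.889 + 0.0072 + 0.0013)
f = 0.99053

0.99053


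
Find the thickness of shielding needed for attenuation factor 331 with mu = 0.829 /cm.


x = ln(factor) / mu
x = ln(331) / 0.829
x = 6.9989 cm

6.9989


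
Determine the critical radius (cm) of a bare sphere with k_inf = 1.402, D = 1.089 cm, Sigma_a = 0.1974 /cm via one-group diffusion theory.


L^2 = D / Sigma_a = 1.089 / 0.1974 = 5.516717 cm^2
B_m^2 = (k_inf - 1) / L^2 = (1.402 - 1) / 5.516717 = 0.07286943 /cm^2
For a bare sphere: B_g = pi/R, so R_c = pi / sqrt(B_m^2)
R_c = pi / sqrt(0.07286943) = 11.638 cm

11.638


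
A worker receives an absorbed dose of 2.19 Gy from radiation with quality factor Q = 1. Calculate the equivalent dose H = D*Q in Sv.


H = D * Q
H = 2.19 * 1
H = 2.1900 Sv

2.1900


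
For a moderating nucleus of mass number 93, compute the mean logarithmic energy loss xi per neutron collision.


xi = 1 + (A-1)^2/(2A) * ln((A-1)/(A+1))
xi = 1 + (93-1)^2/(2*93) * ln((93-1)/(93 +1))
xi = 0.021352

0.021352


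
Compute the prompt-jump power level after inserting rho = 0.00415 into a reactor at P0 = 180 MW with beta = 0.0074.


P1/P0 = beta / (beta - rho)
P1/P0 = 0.0074 / (0.0074 - 0.00415) = 2.276923
P1 = 180 * 2.276923 = 409.85 MW

409.85


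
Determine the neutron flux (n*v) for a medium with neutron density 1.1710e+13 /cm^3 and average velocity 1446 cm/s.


phi = n * v
phi = 1.1710e+13 * 1446
phi = 1.6933e+16 /cm^2/s

1.6933e+16


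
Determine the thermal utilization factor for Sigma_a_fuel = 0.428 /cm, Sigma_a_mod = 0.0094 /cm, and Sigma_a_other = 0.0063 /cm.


f = Sigma_a_fuel / (Sigma_a_fuel + Sigma_a_mod + Sigma_a_other)
f = 0.428 / (0.428 + 0.0094 + 0.0063)
f = 0.96462

0.96462


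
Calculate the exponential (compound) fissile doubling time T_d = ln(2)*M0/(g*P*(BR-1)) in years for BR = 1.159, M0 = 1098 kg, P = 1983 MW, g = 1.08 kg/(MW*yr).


Breeding gain G = BR - 1 = 1.159 - 1 = 0.159
Fissile production rate = g * P * G = 1.08 * 1983 * 0.159 = 340.52076 kg/yr
T_d = ln(2) * M0 / (g * P * G)
T_d = ln(2) * 1098 / 340.52076 = 2.2350 yr

2.2350


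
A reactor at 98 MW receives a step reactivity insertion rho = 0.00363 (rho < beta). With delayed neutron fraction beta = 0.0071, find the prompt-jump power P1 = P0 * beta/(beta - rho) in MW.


P1/P0 = beta / (beta - rho)
P1/P0 = 0.0071 / (0.0071 - 0.00363) = 2.046110
P1 = 98 * 2.046110 = 200.52 MW

200.52


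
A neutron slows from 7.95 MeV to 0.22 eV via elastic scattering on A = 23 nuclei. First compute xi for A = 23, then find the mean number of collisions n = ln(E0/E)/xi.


xi = 1 + (A-1)^2/(2A)*ln((A-1)/(A+1)) = 0.08448899 (for A = 23)
n = ln(E0/E) / xi
n = ln(7.95e6 / 0.22) / 0.08448899
n = ln(3.613636e+07) / 0.08448899 = 205.98

205.98


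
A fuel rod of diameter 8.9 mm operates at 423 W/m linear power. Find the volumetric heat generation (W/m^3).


r = D / 2 / 1000 = 8.9 / 2 / 1000 = 0.00445 m
q''' = q' / (pi * r^2)
q''' = 423 / (pi * 0.00445^2)
q''' = 6.7994e+06 W/m^3

6.7994e+06


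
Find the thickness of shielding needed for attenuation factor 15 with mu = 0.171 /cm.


x = ln(factor) / mu
x = ln(15) / 0.171
x = 15.837 cm

15.837


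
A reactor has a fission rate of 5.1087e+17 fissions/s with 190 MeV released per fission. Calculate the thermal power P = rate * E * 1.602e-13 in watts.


P = fission_rate * E_MeV * 1.602e-13
P = 5.1087e+17 * 190 * 1.602e-13
P = 1.5550e+07 W

1.5550e+07


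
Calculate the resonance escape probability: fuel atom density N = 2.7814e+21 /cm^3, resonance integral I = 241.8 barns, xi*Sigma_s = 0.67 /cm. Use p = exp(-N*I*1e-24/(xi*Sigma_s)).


p = exp(-N * I * 1e-24 / (xi*Sigma_s))
p = exp(-2.7814e+21 * 241.8 * 1e-24 / 0.67)
p = 0.36649

0.36649


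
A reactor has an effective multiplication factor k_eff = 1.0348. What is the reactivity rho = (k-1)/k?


rho = (k_eff - 1) / k_eff
rho = (1.0348 - 1) / 1.0348
rho = 0.033630

0.033630


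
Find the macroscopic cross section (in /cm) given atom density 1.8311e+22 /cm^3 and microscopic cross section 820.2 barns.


Sigma = N * sigma_barns * 1e-24
Sigma = 1.8311e+22 * 820.2 * 1e-24
Sigma = 15.019 /cm

15.019


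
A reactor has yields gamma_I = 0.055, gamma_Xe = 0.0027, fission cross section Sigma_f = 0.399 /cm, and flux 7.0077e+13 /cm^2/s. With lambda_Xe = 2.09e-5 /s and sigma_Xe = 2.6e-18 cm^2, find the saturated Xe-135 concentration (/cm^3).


Xe_eq = (gamma_I + gamma_Xe) * Sigma_f * phi / (lambda_Xe + sigma_Xe * phi)
Numerator = (0.055 + 0.0027) * 0.399 * 7.0077e+13 = 1.613334e+12
Denominator = 2.09e-5 + 2.6e-18 * 7.0077e+13 = 2.031002e-04
Xe_eq = 1.613334e+12 / 2.031002e-04 = 7.9435e+15 /cm^3

7.9435e+15


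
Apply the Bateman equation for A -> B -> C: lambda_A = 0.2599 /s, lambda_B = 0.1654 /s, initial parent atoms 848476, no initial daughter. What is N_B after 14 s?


N_B(t) = lambda_A * N_A0 / (lambda_B - lambda_A) * [exp(-lambda_A*t) - exp(-lambda_B*t)]
exp(-0.2599*14) = 0.02628912; exp(-0.1654*14) = 0.09870694
N_B = 0.2599 * 848476 / (0.1654 - 0.2599) * (0.02628912 - 0.09870694)
N_B = 168989

168989


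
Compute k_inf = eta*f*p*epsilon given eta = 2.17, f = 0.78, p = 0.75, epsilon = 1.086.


k_inf = eta * f * p * epsilon
k_inf = 2.17 * 0.78 * 0.75 * 1.086
k_inf = 1.3786

1.3786


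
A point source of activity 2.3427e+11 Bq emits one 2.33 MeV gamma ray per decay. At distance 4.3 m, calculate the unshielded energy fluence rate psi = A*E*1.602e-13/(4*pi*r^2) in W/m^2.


psi = A * E * 1.602e-13 / (4*pi*r^2)
psi = 2.3427e+11 * 2.33 * 1.602e-13 / (4*pi*4.3^2)
psi = 3.7635e-04 W/m^2

3.7635e-04


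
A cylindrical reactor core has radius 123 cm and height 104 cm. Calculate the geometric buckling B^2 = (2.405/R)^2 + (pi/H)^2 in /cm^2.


B^2 = (2.405/R)^2 + (pi/H)^2
B^2 = (2.405/123)^2 + (pi/104)^2
B^2 = 0.0012948 /cm^2

0.0012948


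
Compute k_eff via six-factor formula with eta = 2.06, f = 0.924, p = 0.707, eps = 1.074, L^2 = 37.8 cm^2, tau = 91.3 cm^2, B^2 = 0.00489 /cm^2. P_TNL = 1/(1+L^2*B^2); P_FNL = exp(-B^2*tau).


k_inf = eta*f*p*eps = 2.06*0.924*0.707*1.074 = 1.445316
P_TNL = 1/(1 + L^2*B^2) = 1/(1 + 37.8*0.00489) = 0.8439944
P_FNL = exp(-B^2*tau) = exp(-0.00489*91.3) = 0.6398913
k_eff = k_inf * P_TNL * P_FNL = 1.445316 * 0.8439944 * 0.6398913
k_eff = 0.78056

0.78056


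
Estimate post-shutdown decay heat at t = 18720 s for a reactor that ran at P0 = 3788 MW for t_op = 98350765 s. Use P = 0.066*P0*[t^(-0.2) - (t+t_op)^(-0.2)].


P/P0 = 0.066 * [t^(-0.2) - (t + t_op)^(-0.2)]
P/P0 = 0.066 * [18720^(-0.2) - (18720 + 98350765)^(-0.2)]
P/P0 = 0.066 * [0.1398102 - 0.02520159] = 0.007564168
P = 3788 * 0.007564168 = 28.653 MW

28.653


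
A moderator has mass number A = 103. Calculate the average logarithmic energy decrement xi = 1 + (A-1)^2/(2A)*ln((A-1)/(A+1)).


xi = 1 + (A-1)^2/(2A) * ln((A-1)/(A+1))
xi = 1 + (103-1)^2/(2*103) * ln((103-1)/(103 +1))
xi = 0.019292

0.019292


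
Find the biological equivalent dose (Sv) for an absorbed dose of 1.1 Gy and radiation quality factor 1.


H = D * Q
H = 1.1 * 1
H = 1.1000 Sv

1.1000


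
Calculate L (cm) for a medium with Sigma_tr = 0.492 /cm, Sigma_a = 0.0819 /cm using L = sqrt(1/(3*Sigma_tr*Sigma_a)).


D = 1 / (3 * Sigma_tr) = 1 / (3 * 0.492) = 0.6775068 cm
L = sqrt(D / Sigma_a)
L = sqrt(0.6775068 / 0.0819)
L = 2.8762 cm

2.8762


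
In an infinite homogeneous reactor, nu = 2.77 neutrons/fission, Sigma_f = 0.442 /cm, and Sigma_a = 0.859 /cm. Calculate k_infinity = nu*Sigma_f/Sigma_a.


k_inf = nu * Sigma_f / Sigma_a
k_inf = 2.77 * 0.442 / 0.859
k_inf = 1.4253

1.4253


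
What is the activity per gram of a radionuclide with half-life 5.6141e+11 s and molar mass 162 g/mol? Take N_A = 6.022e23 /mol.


lambda = ln(2) / t_half = ln(2) / 5.6141e+11 = 1.234654e-12 /s
SA = lambda * N_A / M
SA = 1.234654e-12 * 6.022e23 / 162
SA = 4.5896e+09 Bq/g

4.5896e+09


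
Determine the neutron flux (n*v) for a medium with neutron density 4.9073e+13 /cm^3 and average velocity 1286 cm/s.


phi = n * v
phi = 4.9073e+13 * 1286
phi = 6.3108e+16 /cm^2/s

6.3108e+16


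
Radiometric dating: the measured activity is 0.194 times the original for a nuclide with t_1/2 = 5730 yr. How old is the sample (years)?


lambda = ln(2) / t_half = ln(2) / 5730 = 1.209681e-04 /yr
t = -ln(A/A0) / lambda
t = -ln(0.194) / 1.209681e-04
t = 13556 yr

13556


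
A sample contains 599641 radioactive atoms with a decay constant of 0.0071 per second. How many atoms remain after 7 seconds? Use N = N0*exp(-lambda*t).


N = N0 * exp(-lambda * t)
N = 599641 * exp(-0.0071 * 7)
N = 570567

570567


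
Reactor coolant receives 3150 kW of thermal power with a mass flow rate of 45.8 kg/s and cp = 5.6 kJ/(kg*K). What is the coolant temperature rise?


dT = Q / (m_dot * cp)
dT = 3150 / (45.8 * 5.6)
dT = 12.282 C

12.282


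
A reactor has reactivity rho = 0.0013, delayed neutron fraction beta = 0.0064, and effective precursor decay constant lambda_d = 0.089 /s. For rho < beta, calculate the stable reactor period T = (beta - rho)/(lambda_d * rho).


T = (beta - rho) / (lambda_d * rho)
T = (0.0064 - 0.0013) / (0.089 * 0.0013)
T = 44.080 s

44.080


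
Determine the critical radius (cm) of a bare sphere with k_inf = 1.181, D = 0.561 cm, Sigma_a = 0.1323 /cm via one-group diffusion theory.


L^2 = D / Sigma_a = 0.561 / 0.1323 = 4.240363 cm^2
B_m^2 = (k_inf - 1) / L^2 = (1.181 - 1) / 4.240363 = 0.04268502 /cm^2
For a bare sphere: B_g = pi/R, so R_c = pi / sqrt(B_m^2)
R_c = pi / sqrt(0.04268502) = 15.206 cm

15.206


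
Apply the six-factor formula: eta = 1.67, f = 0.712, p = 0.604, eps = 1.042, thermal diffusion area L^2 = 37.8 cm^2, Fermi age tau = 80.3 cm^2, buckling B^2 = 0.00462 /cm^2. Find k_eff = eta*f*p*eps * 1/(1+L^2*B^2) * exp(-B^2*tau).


k_inf = eta*f*p*eps = 1.67*0.712*0.604*1.042 = 0.7483437
P_TNL = 1/(1 + L^2*B^2) = 1/(1 + 37.8*0.00462) = 0.8513276
P_FNL = exp(-B^2*tau) = exp(-0.00462*80.3) = 0.6900536
k_eff = k_inf * P_TNL * P_FNL = 0.7483437 * 0.8513276 * 0.6900536
k_eff = 0.43962

0.43962


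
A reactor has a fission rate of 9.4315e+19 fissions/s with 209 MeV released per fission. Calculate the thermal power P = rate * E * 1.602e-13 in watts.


P = fission_rate * E_MeV * 1.602e-13
P = 9.4315e+19 * 209 * 1.602e-13
P = 3.1578e+09 W

3.1578e+09


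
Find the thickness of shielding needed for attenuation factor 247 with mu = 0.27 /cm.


x = ln(factor) / mu
x = ln(247) / 0.27
x = 20.405 cm

20.405


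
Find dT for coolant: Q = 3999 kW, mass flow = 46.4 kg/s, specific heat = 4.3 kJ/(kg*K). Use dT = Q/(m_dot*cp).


dT = Q / (m_dot * cp)
dT = 3999 / (46.4 * 4.3)
dT = 20.043 C

20.043


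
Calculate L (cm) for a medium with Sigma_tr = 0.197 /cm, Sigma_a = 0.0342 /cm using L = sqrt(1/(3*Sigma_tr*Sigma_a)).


D = 1 / (3 * Sigma_tr) = 1 / (3 * 0.197) = 1.692047 cm
L = sqrt(D / Sigma_a)
L = sqrt(1.692047 / 0.0342)
L = 7.0339 cm

7.0339


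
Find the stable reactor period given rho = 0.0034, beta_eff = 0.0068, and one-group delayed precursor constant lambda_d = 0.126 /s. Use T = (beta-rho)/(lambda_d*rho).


T = (beta - rho) / (lambda_d * rho)
T = (0.0068 - 0.0034) / (0.126 * 0.0034)
T = 7.9365 s

7.9365


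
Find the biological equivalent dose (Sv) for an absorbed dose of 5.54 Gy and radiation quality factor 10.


H = D * Q
H = 5.54 * 10
H = 55.400 Sv

55.400


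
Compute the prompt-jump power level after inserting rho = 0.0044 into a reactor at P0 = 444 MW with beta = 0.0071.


P1/P0 = beta / (beta - rho)
P1/P0 = 0.0071 / (0.0071 - 0.0044) = 2.629630
P1 = 444 * 2.629630 = 1167.6 MW

1167.6


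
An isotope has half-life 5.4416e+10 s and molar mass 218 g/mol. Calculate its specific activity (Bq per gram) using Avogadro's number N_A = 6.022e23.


lambda = ln(2) / t_half = ln(2) / 5.4416e+10 = 1.273793e-11 /s
SA = lambda * N_A / M
SA = 1.273793e-11 * 6.022e23 / 218
SA = 3.5187e+10 Bq/g

3.5187e+10


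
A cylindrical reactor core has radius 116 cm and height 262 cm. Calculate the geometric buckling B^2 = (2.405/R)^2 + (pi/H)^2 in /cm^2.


B^2 = (2.405/R)^2 + (pi/H)^2
B^2 = (2.405/116)^2 + (pi/262)^2
B^2 = 5.7363e-04 /cm^2

5.7363e-04


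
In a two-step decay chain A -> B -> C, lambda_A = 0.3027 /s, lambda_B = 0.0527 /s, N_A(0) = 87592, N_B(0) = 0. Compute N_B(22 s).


N_B(t) = lambda_A * N_A0 / (lambda_B - lambda_A) * [exp(-lambda_A*t) - exp(-lambda_B*t)]
exp(-0.3027*22) = 0.001281915; exp(-0.0527*22) = 0.3136743
N_B = 0.3027 * 87592 / (0.0527 - 0.3027) * (0.001281915 - 0.3136743)
N_B = 33131

33131


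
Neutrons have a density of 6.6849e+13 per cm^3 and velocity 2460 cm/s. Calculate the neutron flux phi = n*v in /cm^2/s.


phi = n * v
phi = 6.6849e+13 * 2460
phi = 1.6445e+17 /cm^2/s

1.6445e+17


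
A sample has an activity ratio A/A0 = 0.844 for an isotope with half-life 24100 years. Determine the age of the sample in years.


lambda = ln(2) / t_half = ln(2) / 24100 = 2.876129e-05 /yr
t = -ln(A/A0) / lambda
t = -ln(0.844) / 2.876129e-05
t = 5896.9 yr

5896.9


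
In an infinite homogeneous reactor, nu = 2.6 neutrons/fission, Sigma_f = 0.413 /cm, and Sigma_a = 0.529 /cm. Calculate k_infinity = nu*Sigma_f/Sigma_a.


k_inf = nu * Sigma_f / Sigma_a
k_inf = 2.6 * 0.413 / 0.529
k_inf = 2.0299

2.0299


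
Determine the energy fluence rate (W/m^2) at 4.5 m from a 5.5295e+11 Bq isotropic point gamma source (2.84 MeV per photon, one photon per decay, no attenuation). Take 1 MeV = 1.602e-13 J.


psi = A * E * 1.602e-13 / (4*pi*r^2)
psi = 5.5295e+11 * 2.84 * 1.602e-13 / (4*pi*4.5^2)
psi = 9.8863e-04 W/m^2

9.8863e-04


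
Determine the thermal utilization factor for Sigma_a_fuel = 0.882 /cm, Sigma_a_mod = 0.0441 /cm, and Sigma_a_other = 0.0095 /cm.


f = Sigma_a_fuel / (Sigma_a_fuel + Sigma_a_mod + Sigma_a_other)
f = 0.882 / (0.882 + 0.0441 + 0.0095)
f = 0.94271

0.94271


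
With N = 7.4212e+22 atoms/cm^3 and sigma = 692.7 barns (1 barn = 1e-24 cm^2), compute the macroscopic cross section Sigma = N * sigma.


Sigma = N * sigma_barns * 1e-24
Sigma = 7.4212e+22 * 692.7 * 1e-24
Sigma = 51.407 /cm

51.407


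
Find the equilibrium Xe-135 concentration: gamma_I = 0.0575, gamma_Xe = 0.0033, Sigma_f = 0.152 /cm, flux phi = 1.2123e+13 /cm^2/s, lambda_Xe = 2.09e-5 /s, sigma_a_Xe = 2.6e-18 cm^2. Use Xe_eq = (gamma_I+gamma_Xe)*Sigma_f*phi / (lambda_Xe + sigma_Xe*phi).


Xe_eq = (gamma_I + gamma_Xe) * Sigma_f * phi / (lambda_Xe + sigma_Xe * phi)
Numerator = (0.0575 + 0.0033) * 0.152 * 1.2123e+13 = 1.120359e+11
Denominator = 2.09e-5 + 2.6e-18 * 1.2123e+13 = 5.241980e-05
Xe_eq = 1.120359e+11 / 5.241980e-05 = 2.1373e+15 /cm^3

2.1373e+15


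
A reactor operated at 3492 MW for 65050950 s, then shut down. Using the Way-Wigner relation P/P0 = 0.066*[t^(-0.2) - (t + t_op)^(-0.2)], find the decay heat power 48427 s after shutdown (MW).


P/P0 = 0.066 * [t^(-0.2) - (t + t_op)^(-0.2)]
P/P0 = 0.066 * [48427^(-0.2) - (48427 + 65050950)^(-0.2)]
P/P0 = 0.066 * [0.1156066 - 0.02737062] = 0.005823575
P = 3492 * 0.005823575 = 20.336 MW

20.336


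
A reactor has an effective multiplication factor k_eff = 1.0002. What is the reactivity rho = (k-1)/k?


rho = (k_eff - 1) / k_eff
rho = (1.0002 - 1) / 1.0002
rho = 1.9996e-04

1.9996e-04


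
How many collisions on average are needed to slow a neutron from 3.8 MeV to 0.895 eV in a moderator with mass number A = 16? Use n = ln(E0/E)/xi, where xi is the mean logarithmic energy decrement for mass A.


xi = 1 + (A-1)^2/(2A)*ln((A-1)/(A+1)) = 0.1199467 (for A = 16)
n = ln(E0/E) / xi
n = ln(3.8e6 / 0.895) / 0.1199467
n = ln(4.245810e+06) / 0.1199467 = 127.24

127.24


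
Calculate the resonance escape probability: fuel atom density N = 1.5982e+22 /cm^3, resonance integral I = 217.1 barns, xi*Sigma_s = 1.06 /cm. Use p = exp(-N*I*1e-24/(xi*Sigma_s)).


p = exp(-N * I * 1e-24 / (xi*Sigma_s))
p = exp(-1.5982e+22 * 217.1 * 1e-24 / 1.06)
p = 0.037881

0.037881


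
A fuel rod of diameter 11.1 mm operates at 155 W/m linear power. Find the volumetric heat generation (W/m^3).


r = D / 2 / 1000 = 11.1 / 2 / 1000 = 0.00555 m
q''' = q' / (pi * r^2)
q''' = 155 / (pi * 0.00555^2)
q''' = 1.6018e+06 W/m^3

1.6018e+06


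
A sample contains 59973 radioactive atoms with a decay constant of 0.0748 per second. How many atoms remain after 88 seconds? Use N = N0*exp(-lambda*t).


N = N0 * exp(-lambda * t)
N = 59973 * exp(-0.0748 * 88)
N = 83.034

83.034


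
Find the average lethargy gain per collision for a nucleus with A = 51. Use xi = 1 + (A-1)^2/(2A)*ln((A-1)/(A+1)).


xi = 1 + (A-1)^2/(2A) * ln((A-1)/(A+1))
xi = 1 + (51-1)^2/(2*51) * ln((51-1)/(51 +1))
xi = 0.038708

0.038708


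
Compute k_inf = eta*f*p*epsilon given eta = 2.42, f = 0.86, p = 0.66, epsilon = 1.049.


k_inf = eta * f * p * epsilon
k_inf = 2.42 * 0.86 * 0.66 * 1.049
k_inf = 1.4409

1.4409


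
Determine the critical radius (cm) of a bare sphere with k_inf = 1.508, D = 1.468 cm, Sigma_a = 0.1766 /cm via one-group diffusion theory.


L^2 = D / Sigma_a = 1.468 / 0.1766 = 8.312571 cm^2
B_m^2 = (k_inf - 1) / L^2 = (1.508 - 1) / 8.312571 = 0.06111226 /cm^2
For a bare sphere: B_g = pi/R, so R_c = pi / sqrt(B_m^2)
R_c = pi / sqrt(0.06111226) = 12.708 cm

12.708


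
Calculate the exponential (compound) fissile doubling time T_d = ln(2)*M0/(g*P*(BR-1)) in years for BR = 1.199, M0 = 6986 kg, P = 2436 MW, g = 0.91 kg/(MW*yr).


Breeding gain G = BR - 1 = 1.199 - 1 = 0.199
Fissile production rate = g * P * G = 0.91 * 2436 * 0.199 = 441.13524 kg/yr
T_d = ln(2) * M0 / (g * P * G)
T_d = ln(2) * 6986 / 441.13524 = 10.977 yr

10.977


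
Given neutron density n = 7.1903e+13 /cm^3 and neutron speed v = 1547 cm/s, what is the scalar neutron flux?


phi = n * v
phi = 7.1903e+13 * 1547
phi = 1.1123e+17 /cm^2/s

1.1123e+17


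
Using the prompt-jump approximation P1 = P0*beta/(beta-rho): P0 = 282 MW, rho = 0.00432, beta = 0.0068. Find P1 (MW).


P1/P0 = beta / (beta - rho)
P1/P0 = 0.0068 / (0.0068 - 0.00432) = 2.741935
P1 = 282 * 2.741935 = 773.23 MW

773.23


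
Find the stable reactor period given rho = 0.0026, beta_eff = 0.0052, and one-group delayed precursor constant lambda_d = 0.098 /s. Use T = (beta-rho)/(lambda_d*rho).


T = (beta - rho) / (lambda_d * rho)
T = (0.0052 - 0.0026) / (0.098 * 0.0026)
T = 10.204 s

10.204


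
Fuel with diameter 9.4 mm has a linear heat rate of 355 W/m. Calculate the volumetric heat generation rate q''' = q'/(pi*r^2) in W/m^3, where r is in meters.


r = D / 2 / 1000 = 9.4 / 2 / 1000 = 0.0047 m
q''' = q' / (pi * r^2)
q''' = 355 / (pi * 0.0047^2)
q''' = 5.1154e+06 W/m^3

5.1154e+06


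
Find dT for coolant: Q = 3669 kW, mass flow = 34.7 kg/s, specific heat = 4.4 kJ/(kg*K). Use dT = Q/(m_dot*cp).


dT = Q / (m_dot * cp)
dT = 3669 / (34.7 * 4.4)
dT = 24.031 C

24.031


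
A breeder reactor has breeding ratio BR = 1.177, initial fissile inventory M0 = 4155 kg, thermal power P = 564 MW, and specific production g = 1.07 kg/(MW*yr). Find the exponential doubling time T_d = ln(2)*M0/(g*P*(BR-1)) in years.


Breeding gain G = BR - 1 = 1.177 - 1 = 0.177
Fissile production rate = g * P * G = 1.07 * 564 * 0.177 = 106.81596 kg/yr
T_d = ln(2) * M0 / (g * P * G)
T_d = ln(2) * 4155 / 106.81596 = 26.963 yr

26.963


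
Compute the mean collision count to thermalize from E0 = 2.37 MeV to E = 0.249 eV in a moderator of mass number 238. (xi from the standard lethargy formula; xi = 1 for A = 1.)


xi = 1 + (A-1)^2/(2A)*ln((A-1)/(A+1)) = 0.008379872 (for A = 238)
n = ln(E0/E) / xi
n = ln(2.37e6 / 0.249) / 0.008379872
n = ln(9.518072e+06) / 0.008379872 = 1917.5

1917.5


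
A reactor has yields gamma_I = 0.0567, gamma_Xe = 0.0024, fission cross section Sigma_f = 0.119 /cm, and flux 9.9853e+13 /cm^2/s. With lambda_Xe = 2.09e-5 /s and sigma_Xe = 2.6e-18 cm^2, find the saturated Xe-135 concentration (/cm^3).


Xe_eq = (gamma_I + gamma_Xe) * Sigma_f * phi / (lambda_Xe + sigma_Xe * phi)
Numerator = (0.0567 + 0.0024) * 0.119 * 9.9853e+13 = 7.022562e+11
Denominator = 2.09e-5 + 2.6e-18 * 9.9853e+13 = 2.805178e-04
Xe_eq = 7.022562e+11 / 2.805178e-04 = 2.5034e+15 /cm^3

2.5034e+15


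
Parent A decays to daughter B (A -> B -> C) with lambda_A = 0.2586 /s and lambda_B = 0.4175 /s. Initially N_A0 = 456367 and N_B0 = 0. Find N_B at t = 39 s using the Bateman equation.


N_B(t) = lambda_A * N_A0 / (lambda_B - lambda_A) * [exp(-lambda_A*t) - exp(-lambda_B*t)]
exp(-0.2586*39) = 4.168372e-05; exp(-0.4175*39) = 8.483989e-08
N_B = 0.2586 * 456367 / (0.4175 - 0.2586) * (4.168372e-05 - 8.483989e-08)
N_B = 30.896

30.896


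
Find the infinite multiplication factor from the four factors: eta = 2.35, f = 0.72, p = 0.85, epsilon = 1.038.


k_inf = eta * f * p * epsilon
k_inf = 2.35 * 0.72 * 0.85 * 1.038
k_inf = 1.4929

1.4929


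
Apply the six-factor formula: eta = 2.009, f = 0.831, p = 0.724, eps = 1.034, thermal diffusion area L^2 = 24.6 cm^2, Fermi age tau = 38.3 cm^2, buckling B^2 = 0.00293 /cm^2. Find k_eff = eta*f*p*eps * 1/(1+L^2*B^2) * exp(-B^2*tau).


k_inf = eta*f*p*eps = 2.009*0.831*0.724*1.034 = 1.249799
P_TNL = 1/(1 + L^2*B^2) = 1/(1 + 24.6*0.00293) = 0.9327680
P_FNL = exp(-B^2*tau) = exp(-0.00293*38.3) = 0.8938485
k_eff = k_inf * P_TNL * P_FNL = 1.249799 * 0.9327680 * 0.8938485
k_eff = 1.0420

1.0420


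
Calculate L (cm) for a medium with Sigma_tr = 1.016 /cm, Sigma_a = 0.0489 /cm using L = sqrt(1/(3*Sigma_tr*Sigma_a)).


D = 1 / (3 * Sigma_tr) = 1 / (3 * 1.016) = 0.3280840 cm
L = sqrt(D / Sigma_a)
L = sqrt(0.3280840 / 0.0489)
L = 2.5902 cm

2.5902


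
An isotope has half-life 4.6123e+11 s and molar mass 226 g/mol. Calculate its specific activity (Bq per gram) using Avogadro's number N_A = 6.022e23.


lambda = ln(2) / t_half = ln(2) / 4.6123e+11 = 1.502823e-12 /s
SA = lambda * N_A / M
SA = 1.502823e-12 * 6.022e23 / 226
SA = 4.0044e+09 Bq/g

4.0044e+09


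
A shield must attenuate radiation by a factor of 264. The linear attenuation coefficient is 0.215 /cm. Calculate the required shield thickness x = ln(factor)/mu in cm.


x = ln(factor) / mu
x = ln(264) / 0.215
x = 25.935 cm

25.935


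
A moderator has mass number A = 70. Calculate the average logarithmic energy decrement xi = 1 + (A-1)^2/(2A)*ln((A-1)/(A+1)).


xi = 1 + (A-1)^2/(2A) * ln((A-1)/(A+1))
xi = 1 + (70-1)^2/(2*70) * ln((70-1)/(70 +1))
xi = 0.028301

0.028301


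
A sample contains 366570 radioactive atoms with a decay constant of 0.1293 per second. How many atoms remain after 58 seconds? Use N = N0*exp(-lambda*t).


N = N0 * exp(-lambda * t)
N = 366570 * exp(-0.1293 * 58)
N = 202.87

202.87


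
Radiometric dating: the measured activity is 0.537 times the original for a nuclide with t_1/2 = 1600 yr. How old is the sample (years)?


lambda = ln(2) / t_half = ln(2) / 1600 = 4.332170e-04 /yr
t = -ln(A/A0) / lambda
t = -ln(0.537) / 4.332170e-04
t = 1435.2 yr

1435.2


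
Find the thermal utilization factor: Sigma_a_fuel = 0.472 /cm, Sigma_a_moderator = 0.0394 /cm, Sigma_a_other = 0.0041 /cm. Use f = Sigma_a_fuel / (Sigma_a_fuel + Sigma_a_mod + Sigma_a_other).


f = Sigma_a_fuel / (Sigma_a_fuel + Sigma_a_mod + Sigma_a_other)
f = 0.472 / (0.472 + 0.0394 + 0.0041)
f = 0.91562

0.91562


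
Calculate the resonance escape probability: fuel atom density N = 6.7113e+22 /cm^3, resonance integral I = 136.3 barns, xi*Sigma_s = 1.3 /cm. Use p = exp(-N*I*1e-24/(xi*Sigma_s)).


p = exp(-N * I * 1e-24 / (xi*Sigma_s))
p = exp(-6.7113e+22 * 136.3 * 1e-24 / 1.3)
p = 8.7916e-04

8.7916e-04


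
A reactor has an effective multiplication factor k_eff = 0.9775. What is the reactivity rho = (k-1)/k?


rho = (k_eff - 1) / k_eff
rho = (0.9775 - 1) / 0.9775
rho = -0.023018

-0.023018


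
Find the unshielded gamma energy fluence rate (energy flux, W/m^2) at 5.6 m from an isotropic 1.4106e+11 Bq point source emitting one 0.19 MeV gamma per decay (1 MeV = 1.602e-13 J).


psi = A * E * 1.602e-13 / (4*pi*r^2)
psi = 1.4106e+11 * 0.19 * 1.602e-13 / (4*pi*5.6^2)
psi = 1.0895e-05 W/m^2

1.0895e-05


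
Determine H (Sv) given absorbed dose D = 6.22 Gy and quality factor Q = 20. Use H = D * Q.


H = D * Q
H = 6.22 * 20
H = 124.40 Sv

124.40


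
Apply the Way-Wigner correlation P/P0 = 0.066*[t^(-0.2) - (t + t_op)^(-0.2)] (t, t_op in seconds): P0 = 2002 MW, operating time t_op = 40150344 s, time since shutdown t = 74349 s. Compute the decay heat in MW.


P/P0 = 0.066 * [t^(-0.2) - (t + t_op)^(-0.2)]
P/P0 = 0.066 * [74349^(-0.2) - (74349 + 40150344)^(-0.2)]
P/P0 = 0.066 * [0.1061072 - 0.03013710] = 0.005014027
P = 2002 * 0.005014027 = 10.038 MW

10.038


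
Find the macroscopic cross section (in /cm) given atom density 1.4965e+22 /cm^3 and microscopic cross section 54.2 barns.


Sigma = N * sigma_barns * 1e-24
Sigma = 1.4965e+22 * 54.2 * 1e-24
Sigma = 0.81110 /cm

0.81110


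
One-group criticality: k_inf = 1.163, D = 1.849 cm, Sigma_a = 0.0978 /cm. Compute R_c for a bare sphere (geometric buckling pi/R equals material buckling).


L^2 = D / Sigma_a = 1.849 / 0.0978 = 18.90593 cm^2
B_m^2 = (k_inf - 1) / L^2 = (1.163 - 1) / 18.90593 = 0.008621634 /cm^2
For a bare sphere: B_g = pi/R, so R_c = pi / sqrt(B_m^2)
R_c = pi / sqrt(0.008621634) = 33.834 cm

33.834


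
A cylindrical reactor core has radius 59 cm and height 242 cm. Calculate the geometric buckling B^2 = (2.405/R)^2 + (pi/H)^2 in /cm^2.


B^2 = (2.405/R)^2 + (pi/H)^2
B^2 = (2.405/59)^2 + (pi/242)^2
B^2 = 0.0018301 /cm^2

0.0018301
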